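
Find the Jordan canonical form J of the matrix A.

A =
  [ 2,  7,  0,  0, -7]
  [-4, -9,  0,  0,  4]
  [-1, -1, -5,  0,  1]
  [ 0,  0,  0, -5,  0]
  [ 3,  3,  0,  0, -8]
J_2(-5) ⊕ J_1(-5) ⊕ J_1(-5) ⊕ J_1(-5)

The characteristic polynomial is
  det(x·I − A) = x^5 + 25*x^4 + 250*x^3 + 1250*x^2 + 3125*x + 3125 = (x + 5)^5

Eigenvalues and multiplicities (the geometric multiplicity of λ is n − rank(A − λI), which equals the number of Jordan blocks for λ):
  λ = -5: algebraic multiplicity = 5, geometric multiplicity = 4

Determining the block sizes for each eigenvalue:
  λ = -5: 4 blocks summing to 5 forces exactly one block of size 2 and the rest size 1 → block sizes [2, 1, 1, 1]

Assembling the blocks gives a Jordan form
J =
  [-5,  1,  0,  0,  0]
  [ 0, -5,  0,  0,  0]
  [ 0,  0, -5,  0,  0]
  [ 0,  0,  0, -5,  0]
  [ 0,  0,  0,  0, -5]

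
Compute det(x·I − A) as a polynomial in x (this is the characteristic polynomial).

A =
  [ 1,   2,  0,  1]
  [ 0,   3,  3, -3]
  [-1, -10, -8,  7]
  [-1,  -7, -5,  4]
x^4

Expanding det(x·I − A) (e.g. by cofactor expansion or by noting that A is similar to its Jordan form J, which has the same characteristic polynomial as A) gives
  χ_A(x) = x^4
which factors as x^4. The eigenvalues (with algebraic multiplicities) are λ = 0 with multiplicity 4.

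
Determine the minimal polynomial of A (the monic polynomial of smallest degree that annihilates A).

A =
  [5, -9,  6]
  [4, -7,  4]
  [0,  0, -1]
x^2 + 2*x + 1

The characteristic polynomial is χ_A(x) = (x + 1)^3, so the eigenvalues are known. The minimal polynomial is
  m_A(x) = Π_λ (x − λ)^{k_λ}
where k_λ is the size of the *largest* Jordan block for λ (equivalently, the smallest k with (A − λI)^k v = 0 for every generalised eigenvector v of λ).

  λ = -1: largest Jordan block has size 2, contributing (x + 1)^2

So m_A(x) = (x + 1)^2 = x^2 + 2*x + 1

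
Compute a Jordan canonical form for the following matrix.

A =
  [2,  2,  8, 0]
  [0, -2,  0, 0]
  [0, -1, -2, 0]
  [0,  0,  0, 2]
J_2(-2) ⊕ J_1(2) ⊕ J_1(2)

The characteristic polynomial is
  det(x·I − A) = x^4 - 8*x^2 + 16 = (x - 2)^2*(x + 2)^2

Eigenvalues and multiplicities (the geometric multiplicity of λ is n − rank(A − λI), which equals the number of Jordan blocks for λ):
  λ = -2: algebraic multiplicity = 2, geometric multiplicity = 1
  λ = 2: algebraic multiplicity = 2, geometric multiplicity = 2

Determining the block sizes for each eigenvalue:
  λ = -2: one block (gm = 1), so the single block has size am = 2 → block sizes [2]
  λ = 2: gm = am = 2, so every block has size 1 → block sizes [1, 1]

Assembling the blocks gives a Jordan form
J =
  [-2,  1, 0, 0]
  [ 0, -2, 0, 0]
  [ 0,  0, 2, 0]
  [ 0,  0, 0, 2]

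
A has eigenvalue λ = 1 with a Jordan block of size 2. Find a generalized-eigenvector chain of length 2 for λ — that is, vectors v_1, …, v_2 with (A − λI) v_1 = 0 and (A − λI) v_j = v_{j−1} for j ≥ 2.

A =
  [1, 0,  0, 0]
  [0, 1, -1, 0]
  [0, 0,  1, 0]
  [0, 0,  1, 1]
A Jordan chain for λ = 1 of length 2:
v_1 = (0, -1, 0, 1)ᵀ
v_2 = (0, 0, 1, 0)ᵀ

Let N = A − (1)·I. We want v_2 with N^2 v_2 = 0 but N^1 v_2 ≠ 0; then v_{j-1} := N · v_j for j = 2, …, 2.

Pick v_2 = (0, 0, 1, 0)ᵀ.
Then v_1 = N · v_2 = (0, -1, 0, 1)ᵀ.

Sanity check: (A − (1)·I) v_1 = (0, 0, 0, 0)ᵀ = 0. ✓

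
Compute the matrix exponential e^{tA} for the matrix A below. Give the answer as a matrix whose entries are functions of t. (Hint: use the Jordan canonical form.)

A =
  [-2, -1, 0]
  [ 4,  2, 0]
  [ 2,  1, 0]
e^{tA} =
  [1 - 2*t, -t, 0]
  [4*t, 2*t + 1, 0]
  [2*t, t, 1]

Strategy: write A = P · J · P⁻¹ where J is a Jordan canonical form, so e^{tA} = P · e^{tJ} · P⁻¹, and e^{tJ} can be computed block-by-block.

A has Jordan form
J =
  [0, 1, 0]
  [0, 0, 0]
  [0, 0, 0]
(up to reordering of blocks).

Per-block formulas:
  For a 1×1 block at λ = 0: exp(t · [0]) = [e^(0t)].
  For a 2×2 Jordan block J_2(0): exp(t · J_2(0)) = e^(0t)·(I + t·N), where N is the 2×2 nilpotent shift.

After assembling e^{tJ} and conjugating by P, we get:

e^{tA} =
  [1 - 2*t, -t, 0]
  [4*t, 2*t + 1, 0]
  [2*t, t, 1]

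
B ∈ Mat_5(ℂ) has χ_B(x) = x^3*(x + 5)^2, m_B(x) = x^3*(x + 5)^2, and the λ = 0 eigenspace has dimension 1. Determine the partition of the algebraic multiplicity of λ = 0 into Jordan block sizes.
Block sizes for λ = 0: [3]

Step 1 — from the characteristic polynomial, algebraic multiplicity of λ = 0 is 3. From dim ker(B − (0)·I) = 1, there are exactly 1 Jordan blocks for λ = 0.
Step 2 — from the minimal polynomial, the factor (x − 0)^3 tells us the largest block for λ = 0 has size 3.
Step 3 — with total size 3, 1 blocks, and largest block 3, the block sizes (in nonincreasing order) are [3].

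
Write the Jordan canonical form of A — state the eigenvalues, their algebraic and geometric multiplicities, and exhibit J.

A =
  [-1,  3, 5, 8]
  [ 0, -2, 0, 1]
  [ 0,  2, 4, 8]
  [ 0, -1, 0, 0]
J_3(-1) ⊕ J_1(4)

The characteristic polynomial is
  det(x·I − A) = x^4 - x^3 - 9*x^2 - 11*x - 4 = (x - 4)*(x + 1)^3

Eigenvalues and multiplicities (the geometric multiplicity of λ is n − rank(A − λI), which equals the number of Jordan blocks for λ):
  λ = -1: algebraic multiplicity = 3, geometric multiplicity = 1
  λ = 4: algebraic multiplicity = 1, geometric multiplicity = 1

Determining the block sizes for each eigenvalue:
  λ = -1: one block (gm = 1), so the single block has size am = 3 → block sizes [3]
  λ = 4: one block (gm = 1), so the single block has size am = 1 → block sizes [1]

Assembling the blocks gives a Jordan form
J =
  [-1,  1,  0, 0]
  [ 0, -1,  1, 0]
  [ 0,  0, -1, 0]
  [ 0,  0,  0, 4]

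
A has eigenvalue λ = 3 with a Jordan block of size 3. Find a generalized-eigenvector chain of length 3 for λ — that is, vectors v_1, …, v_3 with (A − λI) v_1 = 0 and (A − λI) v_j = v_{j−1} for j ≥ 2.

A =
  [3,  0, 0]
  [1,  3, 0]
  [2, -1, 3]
A Jordan chain for λ = 3 of length 3:
v_1 = (0, 0, -1)ᵀ
v_2 = (0, 1, 2)ᵀ
v_3 = (1, 0, 0)ᵀ

Let N = A − (3)·I. We want v_3 with N^3 v_3 = 0 but N^2 v_3 ≠ 0; then v_{j-1} := N · v_j for j = 3, …, 2.

Pick v_3 = (1, 0, 0)ᵀ.
Then v_2 = N · v_3 = (0, 1, 2)ᵀ.
Then v_1 = N · v_2 = (0, 0, -1)ᵀ.

Sanity check: (A − (3)·I) v_1 = (0, 0, 0)ᵀ = 0. ✓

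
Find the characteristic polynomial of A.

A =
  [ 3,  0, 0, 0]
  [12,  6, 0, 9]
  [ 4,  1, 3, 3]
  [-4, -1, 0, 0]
x^4 - 12*x^3 + 54*x^2 - 108*x + 81

Expanding det(x·I − A) (e.g. by cofactor expansion or by noting that A is similar to its Jordan form J, which has the same characteristic polynomial as A) gives
  χ_A(x) = x^4 - 12*x^3 + 54*x^2 - 108*x + 81
which factors as (x - 3)^4. The eigenvalues (with algebraic multiplicities) are λ = 3 with multiplicity 4.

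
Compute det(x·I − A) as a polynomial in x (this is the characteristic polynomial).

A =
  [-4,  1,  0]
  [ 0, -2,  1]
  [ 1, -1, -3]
x^3 + 9*x^2 + 27*x + 27

Expanding det(x·I − A) (e.g. by cofactor expansion or by noting that A is similar to its Jordan form J, which has the same characteristic polynomial as A) gives
  χ_A(x) = x^3 + 9*x^2 + 27*x + 27
which factors as (x + 3)^3. The eigenvalues (with algebraic multiplicities) are λ = -3 with multiplicity 3.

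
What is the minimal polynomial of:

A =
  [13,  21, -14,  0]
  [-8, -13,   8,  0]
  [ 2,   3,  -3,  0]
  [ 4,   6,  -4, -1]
x^2 + 2*x + 1

The characteristic polynomial is χ_A(x) = (x + 1)^4, so the eigenvalues are known. The minimal polynomial is
  m_A(x) = Π_λ (x − λ)^{k_λ}
where k_λ is the size of the *largest* Jordan block for λ (equivalently, the smallest k with (A − λI)^k v = 0 for every generalised eigenvector v of λ).

  λ = -1: largest Jordan block has size 2, contributing (x + 1)^2

So m_A(x) = (x + 1)^2 = x^2 + 2*x + 1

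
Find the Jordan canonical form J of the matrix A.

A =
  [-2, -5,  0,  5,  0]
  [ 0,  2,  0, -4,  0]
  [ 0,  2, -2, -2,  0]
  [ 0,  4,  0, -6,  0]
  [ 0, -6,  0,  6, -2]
J_2(-2) ⊕ J_1(-2) ⊕ J_1(-2) ⊕ J_1(-2)

The characteristic polynomial is
  det(x·I − A) = x^5 + 10*x^4 + 40*x^3 + 80*x^2 + 80*x + 32 = (x + 2)^5

Eigenvalues and multiplicities (the geometric multiplicity of λ is n − rank(A − λI), which equals the number of Jordan blocks for λ):
  λ = -2: algebraic multiplicity = 5, geometric multiplicity = 4

Determining the block sizes for each eigenvalue:
  λ = -2: 4 blocks summing to 5 forces exactly one block of size 2 and the rest size 1 → block sizes [2, 1, 1, 1]

Assembling the blocks gives a Jordan form
J =
  [-2,  1,  0,  0,  0]
  [ 0, -2,  0,  0,  0]
  [ 0,  0, -2,  0,  0]
  [ 0,  0,  0, -2,  0]
  [ 0,  0,  0,  0, -2]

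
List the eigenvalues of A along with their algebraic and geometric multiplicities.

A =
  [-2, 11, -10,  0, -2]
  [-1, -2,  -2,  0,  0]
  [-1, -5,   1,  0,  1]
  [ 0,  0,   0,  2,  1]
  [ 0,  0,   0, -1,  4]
λ = -3: alg = 2, geom = 1; λ = 3: alg = 3, geom = 1

Step 1 — factor the characteristic polynomial to read off the algebraic multiplicities:
  χ_A(x) = (x - 3)^3*(x + 3)^2

Step 2 — compute geometric multiplicities via the rank-nullity identity g(λ) = n − rank(A − λI):
  rank(A − (-3)·I) = 4, so dim ker(A − (-3)·I) = n − 4 = 1
  rank(A − (3)·I) = 4, so dim ker(A − (3)·I) = n − 4 = 1

Summary:
  λ = -3: algebraic multiplicity = 2, geometric multiplicity = 1
  λ = 3: algebraic multiplicity = 3, geometric multiplicity = 1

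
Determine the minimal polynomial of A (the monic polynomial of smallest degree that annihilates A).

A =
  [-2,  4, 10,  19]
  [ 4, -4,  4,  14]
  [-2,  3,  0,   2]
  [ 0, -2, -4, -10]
x^2 + 8*x + 16

The characteristic polynomial is χ_A(x) = (x + 4)^4, so the eigenvalues are known. The minimal polynomial is
  m_A(x) = Π_λ (x − λ)^{k_λ}
where k_λ is the size of the *largest* Jordan block for λ (equivalently, the smallest k with (A − λI)^k v = 0 for every generalised eigenvector v of λ).

  λ = -4: largest Jordan block has size 2, contributing (x + 4)^2

So m_A(x) = (x + 4)^2 = x^2 + 8*x + 16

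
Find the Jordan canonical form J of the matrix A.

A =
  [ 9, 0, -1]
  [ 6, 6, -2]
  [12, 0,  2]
J_1(5) ⊕ J_1(6) ⊕ J_1(6)

The characteristic polynomial is
  det(x·I − A) = x^3 - 17*x^2 + 96*x - 180 = (x - 6)^2*(x - 5)

Eigenvalues and multiplicities (the geometric multiplicity of λ is n − rank(A − λI), which equals the number of Jordan blocks for λ):
  λ = 5: algebraic multiplicity = 1, geometric multiplicity = 1
  λ = 6: algebraic multiplicity = 2, geometric multiplicity = 2

Determining the block sizes for each eigenvalue:
  λ = 5: one block (gm = 1), so the single block has size am = 1 → block sizes [1]
  λ = 6: gm = am = 2, so every block has size 1 → block sizes [1, 1]

Assembling the blocks gives a Jordan form
J =
  [5, 0, 0]
  [0, 6, 0]
  [0, 0, 6]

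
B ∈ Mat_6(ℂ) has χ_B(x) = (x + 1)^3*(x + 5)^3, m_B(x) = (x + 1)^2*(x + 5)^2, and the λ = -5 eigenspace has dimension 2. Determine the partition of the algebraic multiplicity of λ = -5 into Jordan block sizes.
Block sizes for λ = -5: [2, 1]

Step 1 — from the characteristic polynomial, algebraic multiplicity of λ = -5 is 3. From dim ker(B − (-5)·I) = 2, there are exactly 2 Jordan blocks for λ = -5.
Step 2 — from the minimal polynomial, the factor (x + 5)^2 tells us the largest block for λ = -5 has size 2.
Step 3 — with total size 3, 2 blocks, and largest block 2, the block sizes (in nonincreasing order) are [2, 1].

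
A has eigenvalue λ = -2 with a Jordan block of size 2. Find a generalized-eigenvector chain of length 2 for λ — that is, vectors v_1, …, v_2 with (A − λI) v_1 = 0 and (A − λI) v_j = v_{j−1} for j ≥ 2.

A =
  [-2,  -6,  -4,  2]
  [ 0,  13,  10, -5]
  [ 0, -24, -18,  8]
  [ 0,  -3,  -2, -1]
A Jordan chain for λ = -2 of length 2:
v_1 = (-6, 15, -24, -3)ᵀ
v_2 = (0, 1, 0, 0)ᵀ

Let N = A − (-2)·I. We want v_2 with N^2 v_2 = 0 but N^1 v_2 ≠ 0; then v_{j-1} := N · v_j for j = 2, …, 2.

Pick v_2 = (0, 1, 0, 0)ᵀ.
Then v_1 = N · v_2 = (-6, 15, -24, -3)ᵀ.

Sanity check: (A − (-2)·I) v_1 = (0, 0, 0, 0)ᵀ = 0. ✓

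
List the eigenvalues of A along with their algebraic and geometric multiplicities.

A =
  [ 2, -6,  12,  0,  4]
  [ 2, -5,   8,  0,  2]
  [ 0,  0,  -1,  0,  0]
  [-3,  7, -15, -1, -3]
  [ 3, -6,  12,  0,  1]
λ = -2: alg = 1, geom = 1; λ = -1: alg = 3, geom = 2; λ = 1: alg = 1, geom = 1

Step 1 — factor the characteristic polynomial to read off the algebraic multiplicities:
  χ_A(x) = (x - 1)*(x + 1)^3*(x + 2)

Step 2 — compute geometric multiplicities via the rank-nullity identity g(λ) = n − rank(A − λI):
  rank(A − (-2)·I) = 4, so dim ker(A − (-2)·I) = n − 4 = 1
  rank(A − (-1)·I) = 3, so dim ker(A − (-1)·I) = n − 3 = 2
  rank(A − (1)·I) = 4, so dim ker(A − (1)·I) = n − 4 = 1

Summary:
  λ = -2: algebraic multiplicity = 1, geometric multiplicity = 1
  λ = -1: algebraic multiplicity = 3, geometric multiplicity = 2
  λ = 1: algebraic multiplicity = 1, geometric multiplicity = 1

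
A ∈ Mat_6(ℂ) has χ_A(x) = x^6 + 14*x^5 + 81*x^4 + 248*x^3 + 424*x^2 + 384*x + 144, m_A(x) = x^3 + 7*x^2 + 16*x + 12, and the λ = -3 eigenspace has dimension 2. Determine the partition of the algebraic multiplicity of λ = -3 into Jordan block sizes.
Block sizes for λ = -3: [1, 1]

Step 1 — from the characteristic polynomial, algebraic multiplicity of λ = -3 is 2. From dim ker(A − (-3)·I) = 2, there are exactly 2 Jordan blocks for λ = -3.
Step 2 — from the minimal polynomial, the factor (x + 3) tells us the largest block for λ = -3 has size 1.
Step 3 — with total size 2, 2 blocks, and largest block 1, the block sizes (in nonincreasing order) are [1, 1].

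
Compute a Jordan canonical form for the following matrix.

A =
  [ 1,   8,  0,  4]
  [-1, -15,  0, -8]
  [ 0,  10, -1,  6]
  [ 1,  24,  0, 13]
J_2(-1) ⊕ J_1(-1) ⊕ J_1(1)

The characteristic polynomial is
  det(x·I − A) = x^4 + 2*x^3 - 2*x - 1 = (x - 1)*(x + 1)^3

Eigenvalues and multiplicities (the geometric multiplicity of λ is n − rank(A − λI), which equals the number of Jordan blocks for λ):
  λ = -1: algebraic multiplicity = 3, geometric multiplicity = 2
  λ = 1: algebraic multiplicity = 1, geometric multiplicity = 1

Determining the block sizes for each eigenvalue:
  λ = -1: 2 blocks summing to 3 forces exactly one block of size 2 and the rest size 1 → block sizes [2, 1]
  λ = 1: one block (gm = 1), so the single block has size am = 1 → block sizes [1]

Assembling the blocks gives a Jordan form
J =
  [-1,  1,  0, 0]
  [ 0, -1,  0, 0]
  [ 0,  0, -1, 0]
  [ 0,  0,  0, 1]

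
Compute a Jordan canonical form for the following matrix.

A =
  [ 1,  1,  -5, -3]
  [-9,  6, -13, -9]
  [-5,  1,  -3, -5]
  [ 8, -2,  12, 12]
J_3(4) ⊕ J_1(4)

The characteristic polynomial is
  det(x·I − A) = x^4 - 16*x^3 + 96*x^2 - 256*x + 256 = (x - 4)^4

Eigenvalues and multiplicities (the geometric multiplicity of λ is n − rank(A − λI), which equals the number of Jordan blocks for λ):
  λ = 4: algebraic multiplicity = 4, geometric multiplicity = 2

Determining the block sizes for each eigenvalue:
  λ = 4: with am = 4 and gm = 2, the partition is not yet determined (e.g. several partitions of 4 into 2 parts exist). Let N = A − (4)·I. Computing rank(N^1) = 2, rank(N^2) = 1, rank(N^3) = 0; the number of blocks of size ≥ j is rank(N^{j−1}) − rank(N^j), giving [2, 1, 1]. So we have 1 block(s) of size 3, 1 block(s) of size 1 → block sizes [3, 1]

Assembling the blocks gives a Jordan form
J =
  [4, 1, 0, 0]
  [0, 4, 1, 0]
  [0, 0, 4, 0]
  [0, 0, 0, 4]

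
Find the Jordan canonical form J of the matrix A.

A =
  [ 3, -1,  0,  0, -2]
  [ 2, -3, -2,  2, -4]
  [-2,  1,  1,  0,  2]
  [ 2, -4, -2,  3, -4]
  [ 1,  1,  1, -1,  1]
J_2(1) ⊕ J_2(1) ⊕ J_1(1)

The characteristic polynomial is
  det(x·I − A) = x^5 - 5*x^4 + 10*x^3 - 10*x^2 + 5*x - 1 = (x - 1)^5

Eigenvalues and multiplicities (the geometric multiplicity of λ is n − rank(A − λI), which equals the number of Jordan blocks for λ):
  λ = 1: algebraic multiplicity = 5, geometric multiplicity = 3

Determining the block sizes for each eigenvalue:
  λ = 1: with am = 5 and gm = 3, the partition is not yet determined (e.g. several partitions of 5 into 3 parts exist). Let N = A − (1)·I. Computing rank(N^1) = 2, rank(N^2) = 0; the number of blocks of size ≥ j is rank(N^{j−1}) − rank(N^j), giving [3, 2]. So we have 2 block(s) of size 2, 1 block(s) of size 1 → block sizes [2, 2, 1]

Assembling the blocks gives a Jordan form
J =
  [1, 1, 0, 0, 0]
  [0, 1, 0, 0, 0]
  [0, 0, 1, 1, 0]
  [0, 0, 0, 1, 0]
  [0, 0, 0, 0, 1]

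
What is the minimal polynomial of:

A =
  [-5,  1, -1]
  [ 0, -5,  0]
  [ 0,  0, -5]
x^2 + 10*x + 25

The characteristic polynomial is χ_A(x) = (x + 5)^3, so the eigenvalues are known. The minimal polynomial is
  m_A(x) = Π_λ (x − λ)^{k_λ}
where k_λ is the size of the *largest* Jordan block for λ (equivalently, the smallest k with (A − λI)^k v = 0 for every generalised eigenvector v of λ).

  λ = -5: largest Jordan block has size 2, contributing (x + 5)^2

So m_A(x) = (x + 5)^2 = x^2 + 10*x + 25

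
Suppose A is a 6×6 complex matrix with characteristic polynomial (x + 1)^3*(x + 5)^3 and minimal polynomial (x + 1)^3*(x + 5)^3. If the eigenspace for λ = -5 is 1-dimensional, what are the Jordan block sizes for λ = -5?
Block sizes for λ = -5: [3]

Step 1 — from the characteristic polynomial, algebraic multiplicity of λ = -5 is 3. From dim ker(A − (-5)·I) = 1, there are exactly 1 Jordan blocks for λ = -5.
Step 2 — from the minimal polynomial, the factor (x + 5)^3 tells us the largest block for λ = -5 has size 3.
Step 3 — with total size 3, 1 blocks, and largest block 3, the block sizes (in nonincreasing order) are [3].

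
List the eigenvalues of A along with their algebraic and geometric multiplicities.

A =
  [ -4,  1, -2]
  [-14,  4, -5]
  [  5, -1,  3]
λ = 1: alg = 3, geom = 1

Step 1 — factor the characteristic polynomial to read off the algebraic multiplicities:
  χ_A(x) = (x - 1)^3

Step 2 — compute geometric multiplicities via the rank-nullity identity g(λ) = n − rank(A − λI):
  rank(A − (1)·I) = 2, so dim ker(A − (1)·I) = n − 2 = 1

Summary:
  λ = 1: algebraic multiplicity = 3, geometric multiplicity = 1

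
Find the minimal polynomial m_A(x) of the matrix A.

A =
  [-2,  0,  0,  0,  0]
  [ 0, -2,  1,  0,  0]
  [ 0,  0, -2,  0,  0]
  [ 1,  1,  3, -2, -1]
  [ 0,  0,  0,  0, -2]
x^3 + 6*x^2 + 12*x + 8

The characteristic polynomial is χ_A(x) = (x + 2)^5, so the eigenvalues are known. The minimal polynomial is
  m_A(x) = Π_λ (x − λ)^{k_λ}
where k_λ is the size of the *largest* Jordan block for λ (equivalently, the smallest k with (A − λI)^k v = 0 for every generalised eigenvector v of λ).

  λ = -2: largest Jordan block has size 3, contributing (x + 2)^3

So m_A(x) = (x + 2)^3 = x^3 + 6*x^2 + 12*x + 8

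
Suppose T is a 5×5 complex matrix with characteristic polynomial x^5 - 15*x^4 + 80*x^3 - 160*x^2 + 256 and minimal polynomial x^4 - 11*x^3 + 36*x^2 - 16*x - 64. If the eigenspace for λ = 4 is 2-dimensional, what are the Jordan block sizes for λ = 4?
Block sizes for λ = 4: [3, 1]

Step 1 — from the characteristic polynomial, algebraic multiplicity of λ = 4 is 4. From dim ker(T − (4)·I) = 2, there are exactly 2 Jordan blocks for λ = 4.
Step 2 — from the minimal polynomial, the factor (x − 4)^3 tells us the largest block for λ = 4 has size 3.
Step 3 — with total size 4, 2 blocks, and largest block 3, the block sizes (in nonincreasing order) are [3, 1].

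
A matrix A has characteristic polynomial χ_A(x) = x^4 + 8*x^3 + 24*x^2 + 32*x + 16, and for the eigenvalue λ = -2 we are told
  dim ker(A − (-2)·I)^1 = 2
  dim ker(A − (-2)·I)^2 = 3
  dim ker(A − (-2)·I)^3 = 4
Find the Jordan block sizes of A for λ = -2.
Block sizes for λ = -2: [3, 1]

From the dimensions of kernels of powers, the number of Jordan blocks of size at least j is d_j − d_{j−1} where d_j = dim ker(N^j) (with d_0 = 0). Computing the differences gives [2, 1, 1].
The number of blocks of size exactly k is (#blocks of size ≥ k) − (#blocks of size ≥ k + 1), so the partition is: 1 block(s) of size 1, 1 block(s) of size 3.
In nonincreasing order the block sizes are [3, 1].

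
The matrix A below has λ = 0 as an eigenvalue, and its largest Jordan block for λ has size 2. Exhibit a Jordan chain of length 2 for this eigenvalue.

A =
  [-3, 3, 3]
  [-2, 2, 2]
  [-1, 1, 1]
A Jordan chain for λ = 0 of length 2:
v_1 = (-3, -2, -1)ᵀ
v_2 = (1, 0, 0)ᵀ

Let N = A − (0)·I. We want v_2 with N^2 v_2 = 0 but N^1 v_2 ≠ 0; then v_{j-1} := N · v_j for j = 2, …, 2.

Pick v_2 = (1, 0, 0)ᵀ.
Then v_1 = N · v_2 = (-3, -2, -1)ᵀ.

Sanity check: (A − (0)·I) v_1 = (0, 0, 0)ᵀ = 0. ✓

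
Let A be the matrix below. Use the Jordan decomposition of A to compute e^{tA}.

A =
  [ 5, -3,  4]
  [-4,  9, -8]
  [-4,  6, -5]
e^{tA} =
  [2*t*exp(3*t) + exp(3*t), -3*t*exp(3*t), 4*t*exp(3*t)]
  [-4*t*exp(3*t), 6*t*exp(3*t) + exp(3*t), -8*t*exp(3*t)]
  [-4*t*exp(3*t), 6*t*exp(3*t), -8*t*exp(3*t) + exp(3*t)]

Strategy: write A = P · J · P⁻¹ where J is a Jordan canonical form, so e^{tA} = P · e^{tJ} · P⁻¹, and e^{tJ} can be computed block-by-block.

A has Jordan form
J =
  [3, 1, 0]
  [0, 3, 0]
  [0, 0, 3]
(up to reordering of blocks).

Per-block formulas:
  For a 2×2 Jordan block J_2(3): exp(t · J_2(3)) = e^(3t)·(I + t·N), where N is the 2×2 nilpotent shift.
  For a 1×1 block at λ = 3: exp(t · [3]) = [e^(3t)].

After assembling e^{tJ} and conjugating by P, we get:

e^{tA} =
  [2*t*exp(3*t) + exp(3*t), -3*t*exp(3*t), 4*t*exp(3*t)]
  [-4*t*exp(3*t), 6*t*exp(3*t) + exp(3*t), -8*t*exp(3*t)]
  [-4*t*exp(3*t), 6*t*exp(3*t), -8*t*exp(3*t) + exp(3*t)]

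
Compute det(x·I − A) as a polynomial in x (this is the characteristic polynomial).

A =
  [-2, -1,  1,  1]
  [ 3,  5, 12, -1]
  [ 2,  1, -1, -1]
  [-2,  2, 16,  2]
x^4 - 4*x^3

Expanding det(x·I − A) (e.g. by cofactor expansion or by noting that A is similar to its Jordan form J, which has the same characteristic polynomial as A) gives
  χ_A(x) = x^4 - 4*x^3
which factors as x^3*(x - 4). The eigenvalues (with algebraic multiplicities) are λ = 0 with multiplicity 3, λ = 4 with multiplicity 1.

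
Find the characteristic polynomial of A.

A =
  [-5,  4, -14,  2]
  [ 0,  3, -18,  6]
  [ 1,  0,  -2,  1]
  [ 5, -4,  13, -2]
x^4 + 6*x^3 + 12*x^2 + 10*x + 3

Expanding det(x·I − A) (e.g. by cofactor expansion or by noting that A is similar to its Jordan form J, which has the same characteristic polynomial as A) gives
  χ_A(x) = x^4 + 6*x^3 + 12*x^2 + 10*x + 3
which factors as (x + 1)^3*(x + 3). The eigenvalues (with algebraic multiplicities) are λ = -3 with multiplicity 1, λ = -1 with multiplicity 3.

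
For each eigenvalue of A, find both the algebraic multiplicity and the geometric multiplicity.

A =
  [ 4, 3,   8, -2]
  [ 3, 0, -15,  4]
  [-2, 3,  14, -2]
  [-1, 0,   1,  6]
λ = 6: alg = 4, geom = 2

Step 1 — factor the characteristic polynomial to read off the algebraic multiplicities:
  χ_A(x) = (x - 6)^4

Step 2 — compute geometric multiplicities via the rank-nullity identity g(λ) = n − rank(A − λI):
  rank(A − (6)·I) = 2, so dim ker(A − (6)·I) = n − 2 = 2

Summary:
  λ = 6: algebraic multiplicity = 4, geometric multiplicity = 2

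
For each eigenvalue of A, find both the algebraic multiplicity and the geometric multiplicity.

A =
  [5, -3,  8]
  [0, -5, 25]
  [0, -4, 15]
λ = 5: alg = 3, geom = 1

Step 1 — factor the characteristic polynomial to read off the algebraic multiplicities:
  χ_A(x) = (x - 5)^3

Step 2 — compute geometric multiplicities via the rank-nullity identity g(λ) = n − rank(A − λI):
  rank(A − (5)·I) = 2, so dim ker(A − (5)·I) = n − 2 = 1

Summary:
  λ = 5: algebraic multiplicity = 3, geometric multiplicity = 1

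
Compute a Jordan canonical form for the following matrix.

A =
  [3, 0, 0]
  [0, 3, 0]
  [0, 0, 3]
J_1(3) ⊕ J_1(3) ⊕ J_1(3)

The characteristic polynomial is
  det(x·I − A) = x^3 - 9*x^2 + 27*x - 27 = (x - 3)^3

Eigenvalues and multiplicities (the geometric multiplicity of λ is n − rank(A − λI), which equals the number of Jordan blocks for λ):
  λ = 3: algebraic multiplicity = 3, geometric multiplicity = 3

Determining the block sizes for each eigenvalue:
  λ = 3: gm = am = 3, so every block has size 1 → block sizes [1, 1, 1]

Assembling the blocks gives a Jordan form
J =
  [3, 0, 0]
  [0, 3, 0]
  [0, 0, 3]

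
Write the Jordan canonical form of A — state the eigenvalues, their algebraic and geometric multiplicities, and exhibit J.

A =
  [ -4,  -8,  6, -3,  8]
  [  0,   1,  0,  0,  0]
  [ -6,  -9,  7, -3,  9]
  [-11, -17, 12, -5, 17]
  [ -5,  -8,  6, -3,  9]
J_2(1) ⊕ J_1(1) ⊕ J_1(1) ⊕ J_1(4)

The characteristic polynomial is
  det(x·I − A) = x^5 - 8*x^4 + 22*x^3 - 28*x^2 + 17*x - 4 = (x - 4)*(x - 1)^4

Eigenvalues and multiplicities (the geometric multiplicity of λ is n − rank(A − λI), which equals the number of Jordan blocks for λ):
  λ = 1: algebraic multiplicity = 4, geometric multiplicity = 3
  λ = 4: algebraic multiplicity = 1, geometric multiplicity = 1

Determining the block sizes for each eigenvalue:
  λ = 1: 3 blocks summing to 4 forces exactly one block of size 2 and the rest size 1 → block sizes [2, 1, 1]
  λ = 4: one block (gm = 1), so the single block has size am = 1 → block sizes [1]

Assembling the blocks gives a Jordan form
J =
  [1, 1, 0, 0, 0]
  [0, 1, 0, 0, 0]
  [0, 0, 1, 0, 0]
  [0, 0, 0, 1, 0]
  [0, 0, 0, 0, 4]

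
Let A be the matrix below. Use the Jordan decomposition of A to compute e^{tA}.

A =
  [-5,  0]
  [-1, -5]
e^{tA} =
  [exp(-5*t), 0]
  [-t*exp(-5*t), exp(-5*t)]

Strategy: write A = P · J · P⁻¹ where J is a Jordan canonical form, so e^{tA} = P · e^{tJ} · P⁻¹, and e^{tJ} can be computed block-by-block.

A has Jordan form
J =
  [-5,  1]
  [ 0, -5]
(up to reordering of blocks).

Per-block formulas:
  For a 2×2 Jordan block J_2(-5): exp(t · J_2(-5)) = e^(-5t)·(I + t·N), where N is the 2×2 nilpotent shift.

After assembling e^{tJ} and conjugating by P, we get:

e^{tA} =
  [exp(-5*t), 0]
  [-t*exp(-5*t), exp(-5*t)]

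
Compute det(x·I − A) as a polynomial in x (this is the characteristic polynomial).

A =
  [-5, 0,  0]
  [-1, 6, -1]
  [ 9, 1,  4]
x^3 - 5*x^2 - 25*x + 125

Expanding det(x·I − A) (e.g. by cofactor expansion or by noting that A is similar to its Jordan form J, which has the same characteristic polynomial as A) gives
  χ_A(x) = x^3 - 5*x^2 - 25*x + 125
which factors as (x - 5)^2*(x + 5). The eigenvalues (with algebraic multiplicities) are λ = -5 with multiplicity 1, λ = 5 with multiplicity 2.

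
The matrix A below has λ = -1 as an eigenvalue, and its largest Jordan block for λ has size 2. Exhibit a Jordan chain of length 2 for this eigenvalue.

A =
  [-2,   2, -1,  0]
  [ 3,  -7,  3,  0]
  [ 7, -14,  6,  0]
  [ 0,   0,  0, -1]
A Jordan chain for λ = -1 of length 2:
v_1 = (-1, 3, 7, 0)ᵀ
v_2 = (1, 0, 0, 0)ᵀ

Let N = A − (-1)·I. We want v_2 with N^2 v_2 = 0 but N^1 v_2 ≠ 0; then v_{j-1} := N · v_j for j = 2, …, 2.

Pick v_2 = (1, 0, 0, 0)ᵀ.
Then v_1 = N · v_2 = (-1, 3, 7, 0)ᵀ.

Sanity check: (A − (-1)·I) v_1 = (0, 0, 0, 0)ᵀ = 0. ✓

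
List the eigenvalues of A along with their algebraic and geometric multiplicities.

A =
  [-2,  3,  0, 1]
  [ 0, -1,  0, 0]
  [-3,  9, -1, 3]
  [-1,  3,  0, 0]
λ = -1: alg = 4, geom = 3

Step 1 — factor the characteristic polynomial to read off the algebraic multiplicities:
  χ_A(x) = (x + 1)^4

Step 2 — compute geometric multiplicities via the rank-nullity identity g(λ) = n − rank(A − λI):
  rank(A − (-1)·I) = 1, so dim ker(A − (-1)·I) = n − 1 = 3

Summary:
  λ = -1: algebraic multiplicity = 4, geometric multiplicity = 3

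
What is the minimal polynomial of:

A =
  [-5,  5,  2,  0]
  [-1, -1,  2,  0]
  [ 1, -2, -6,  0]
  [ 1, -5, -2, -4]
x^3 + 12*x^2 + 48*x + 64

The characteristic polynomial is χ_A(x) = (x + 4)^4, so the eigenvalues are known. The minimal polynomial is
  m_A(x) = Π_λ (x − λ)^{k_λ}
where k_λ is the size of the *largest* Jordan block for λ (equivalently, the smallest k with (A − λI)^k v = 0 for every generalised eigenvector v of λ).

  λ = -4: largest Jordan block has size 3, contributing (x + 4)^3

So m_A(x) = (x + 4)^3 = x^3 + 12*x^2 + 48*x + 64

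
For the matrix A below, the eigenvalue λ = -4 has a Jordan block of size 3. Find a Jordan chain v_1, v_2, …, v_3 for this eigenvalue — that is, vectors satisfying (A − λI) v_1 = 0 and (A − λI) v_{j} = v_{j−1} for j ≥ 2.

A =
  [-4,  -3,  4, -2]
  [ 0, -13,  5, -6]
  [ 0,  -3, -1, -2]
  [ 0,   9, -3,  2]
A Jordan chain for λ = -4 of length 3:
v_1 = (-3, 12, 0, -18)ᵀ
v_2 = (-3, -9, -3, 9)ᵀ
v_3 = (0, 1, 0, 0)ᵀ

Let N = A − (-4)·I. We want v_3 with N^3 v_3 = 0 but N^2 v_3 ≠ 0; then v_{j-1} := N · v_j for j = 3, …, 2.

Pick v_3 = (0, 1, 0, 0)ᵀ.
Then v_2 = N · v_3 = (-3, -9, -3, 9)ᵀ.
Then v_1 = N · v_2 = (-3, 12, 0, -18)ᵀ.

Sanity check: (A − (-4)·I) v_1 = (0, 0, 0, 0)ᵀ = 0. ✓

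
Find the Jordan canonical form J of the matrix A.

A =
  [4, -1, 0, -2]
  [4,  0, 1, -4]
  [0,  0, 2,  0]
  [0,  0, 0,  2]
J_3(2) ⊕ J_1(2)

The characteristic polynomial is
  det(x·I − A) = x^4 - 8*x^3 + 24*x^2 - 32*x + 16 = (x - 2)^4

Eigenvalues and multiplicities (the geometric multiplicity of λ is n − rank(A − λI), which equals the number of Jordan blocks for λ):
  λ = 2: algebraic multiplicity = 4, geometric multiplicity = 2

Determining the block sizes for each eigenvalue:
  λ = 2: with am = 4 and gm = 2, the partition is not yet determined (e.g. several partitions of 4 into 2 parts exist). Let N = A − (2)·I. Computing rank(N^1) = 2, rank(N^2) = 1, rank(N^3) = 0; the number of blocks of size ≥ j is rank(N^{j−1}) − rank(N^j), giving [2, 1, 1]. So we have 1 block(s) of size 3, 1 block(s) of size 1 → block sizes [3, 1]

Assembling the blocks gives a Jordan form
J =
  [2, 1, 0, 0]
  [0, 2, 1, 0]
  [0, 0, 2, 0]
  [0, 0, 0, 2]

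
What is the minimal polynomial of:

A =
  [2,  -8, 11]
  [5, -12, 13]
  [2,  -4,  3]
x^3 + 7*x^2 + 16*x + 12

The characteristic polynomial is χ_A(x) = (x + 2)^2*(x + 3), so the eigenvalues are known. The minimal polynomial is
  m_A(x) = Π_λ (x − λ)^{k_λ}
where k_λ is the size of the *largest* Jordan block for λ (equivalently, the smallest k with (A − λI)^k v = 0 for every generalised eigenvector v of λ).

  λ = -3: largest Jordan block has size 1, contributing (x + 3)
  λ = -2: largest Jordan block has size 2, contributing (x + 2)^2

So m_A(x) = (x + 2)^2*(x + 3) = x^3 + 7*x^2 + 16*x + 12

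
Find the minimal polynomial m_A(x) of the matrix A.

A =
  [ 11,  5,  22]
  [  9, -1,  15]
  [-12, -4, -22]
x^3 + 12*x^2 + 48*x + 64

The characteristic polynomial is χ_A(x) = (x + 4)^3, so the eigenvalues are known. The minimal polynomial is
  m_A(x) = Π_λ (x − λ)^{k_λ}
where k_λ is the size of the *largest* Jordan block for λ (equivalently, the smallest k with (A − λI)^k v = 0 for every generalised eigenvector v of λ).

  λ = -4: largest Jordan block has size 3, contributing (x + 4)^3

So m_A(x) = (x + 4)^3 = x^3 + 12*x^2 + 48*x + 64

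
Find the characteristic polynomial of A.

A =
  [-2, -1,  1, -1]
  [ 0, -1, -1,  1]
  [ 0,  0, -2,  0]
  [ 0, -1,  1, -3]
x^4 + 8*x^3 + 24*x^2 + 32*x + 16

Expanding det(x·I − A) (e.g. by cofactor expansion or by noting that A is similar to its Jordan form J, which has the same characteristic polynomial as A) gives
  χ_A(x) = x^4 + 8*x^3 + 24*x^2 + 32*x + 16
which factors as (x + 2)^4. The eigenvalues (with algebraic multiplicities) are λ = -2 with multiplicity 4.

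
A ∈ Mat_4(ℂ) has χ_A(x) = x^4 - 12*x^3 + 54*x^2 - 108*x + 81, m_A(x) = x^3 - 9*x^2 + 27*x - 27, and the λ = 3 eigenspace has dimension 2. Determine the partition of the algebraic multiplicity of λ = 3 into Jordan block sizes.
Block sizes for λ = 3: [3, 1]

Step 1 — from the characteristic polynomial, algebraic multiplicity of λ = 3 is 4. From dim ker(A − (3)·I) = 2, there are exactly 2 Jordan blocks for λ = 3.
Step 2 — from the minimal polynomial, the factor (x − 3)^3 tells us the largest block for λ = 3 has size 3.
Step 3 — with total size 4, 2 blocks, and largest block 3, the block sizes (in nonincreasing order) are [3, 1].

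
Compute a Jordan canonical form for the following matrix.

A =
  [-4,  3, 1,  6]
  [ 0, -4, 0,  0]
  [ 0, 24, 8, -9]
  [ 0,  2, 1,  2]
J_2(-4) ⊕ J_2(5)

The characteristic polynomial is
  det(x·I − A) = x^4 - 2*x^3 - 39*x^2 + 40*x + 400 = (x - 5)^2*(x + 4)^2

Eigenvalues and multiplicities (the geometric multiplicity of λ is n − rank(A − λI), which equals the number of Jordan blocks for λ):
  λ = -4: algebraic multiplicity = 2, geometric multiplicity = 1
  λ = 5: algebraic multiplicity = 2, geometric multiplicity = 1

Determining the block sizes for each eigenvalue:
  λ = -4: one block (gm = 1), so the single block has size am = 2 → block sizes [2]
  λ = 5: one block (gm = 1), so the single block has size am = 2 → block sizes [2]

Assembling the blocks gives a Jordan form
J =
  [-4,  1, 0, 0]
  [ 0, -4, 0, 0]
  [ 0,  0, 5, 1]
  [ 0,  0, 0, 5]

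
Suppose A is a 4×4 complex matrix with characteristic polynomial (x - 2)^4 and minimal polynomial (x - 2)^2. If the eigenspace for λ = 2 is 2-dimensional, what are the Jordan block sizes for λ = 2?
Block sizes for λ = 2: [2, 2]

Step 1 — from the characteristic polynomial, algebraic multiplicity of λ = 2 is 4. From dim ker(A − (2)·I) = 2, there are exactly 2 Jordan blocks for λ = 2.
Step 2 — from the minimal polynomial, the factor (x − 2)^2 tells us the largest block for λ = 2 has size 2.
Step 3 — with total size 4, 2 blocks, and largest block 2, the block sizes (in nonincreasing order) are [2, 2].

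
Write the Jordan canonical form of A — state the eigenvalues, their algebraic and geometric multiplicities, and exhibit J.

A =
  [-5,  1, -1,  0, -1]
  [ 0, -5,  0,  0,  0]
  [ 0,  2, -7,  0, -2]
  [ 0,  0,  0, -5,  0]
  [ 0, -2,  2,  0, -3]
J_2(-5) ⊕ J_1(-5) ⊕ J_1(-5) ⊕ J_1(-5)

The characteristic polynomial is
  det(x·I − A) = x^5 + 25*x^4 + 250*x^3 + 1250*x^2 + 3125*x + 3125 = (x + 5)^5

Eigenvalues and multiplicities (the geometric multiplicity of λ is n − rank(A − λI), which equals the number of Jordan blocks for λ):
  λ = -5: algebraic multiplicity = 5, geometric multiplicity = 4

Determining the block sizes for each eigenvalue:
  λ = -5: 4 blocks summing to 5 forces exactly one block of size 2 and the rest size 1 → block sizes [2, 1, 1, 1]

Assembling the blocks gives a Jordan form
J =
  [-5,  1,  0,  0,  0]
  [ 0, -5,  0,  0,  0]
  [ 0,  0, -5,  0,  0]
  [ 0,  0,  0, -5,  0]
  [ 0,  0,  0,  0, -5]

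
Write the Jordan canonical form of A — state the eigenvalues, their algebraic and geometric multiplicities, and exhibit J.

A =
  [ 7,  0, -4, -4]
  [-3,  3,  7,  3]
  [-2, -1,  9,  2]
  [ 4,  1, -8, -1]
J_1(3) ⊕ J_3(5)

The characteristic polynomial is
  det(x·I − A) = x^4 - 18*x^3 + 120*x^2 - 350*x + 375 = (x - 5)^3*(x - 3)

Eigenvalues and multiplicities (the geometric multiplicity of λ is n − rank(A − λI), which equals the number of Jordan blocks for λ):
  λ = 3: algebraic multiplicity = 1, geometric multiplicity = 1
  λ = 5: algebraic multiplicity = 3, geometric multiplicity = 1

Determining the block sizes for each eigenvalue:
  λ = 3: one block (gm = 1), so the single block has size am = 1 → block sizes [1]
  λ = 5: one block (gm = 1), so the single block has size am = 3 → block sizes [3]

Assembling the blocks gives a Jordan form
J =
  [3, 0, 0, 0]
  [0, 5, 1, 0]
  [0, 0, 5, 1]
  [0, 0, 0, 5]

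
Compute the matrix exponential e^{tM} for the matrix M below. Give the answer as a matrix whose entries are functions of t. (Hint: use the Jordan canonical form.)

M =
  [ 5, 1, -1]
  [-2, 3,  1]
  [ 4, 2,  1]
e^{tM} =
  [-t^2*exp(3*t) + 2*t*exp(3*t) + exp(3*t), t*exp(3*t), t^2*exp(3*t)/2 - t*exp(3*t)]
  [-2*t*exp(3*t), exp(3*t), t*exp(3*t)]
  [-2*t^2*exp(3*t) + 4*t*exp(3*t), 2*t*exp(3*t), t^2*exp(3*t) - 2*t*exp(3*t) + exp(3*t)]

Strategy: write M = P · J · P⁻¹ where J is a Jordan canonical form, so e^{tM} = P · e^{tJ} · P⁻¹, and e^{tJ} can be computed block-by-block.

M has Jordan form
J =
  [3, 1, 0]
  [0, 3, 1]
  [0, 0, 3]
(up to reordering of blocks).

Per-block formulas:
  For a 3×3 Jordan block J_3(3): exp(t · J_3(3)) = e^(3t)·(I + t·N + (t^2/2)·N^2), where N is the 3×3 nilpotent shift.

After assembling e^{tJ} and conjugating by P, we get:

e^{tM} =
  [-t^2*exp(3*t) + 2*t*exp(3*t) + exp(3*t), t*exp(3*t), t^2*exp(3*t)/2 - t*exp(3*t)]
  [-2*t*exp(3*t), exp(3*t), t*exp(3*t)]
  [-2*t^2*exp(3*t) + 4*t*exp(3*t), 2*t*exp(3*t), t^2*exp(3*t) - 2*t*exp(3*t) + exp(3*t)]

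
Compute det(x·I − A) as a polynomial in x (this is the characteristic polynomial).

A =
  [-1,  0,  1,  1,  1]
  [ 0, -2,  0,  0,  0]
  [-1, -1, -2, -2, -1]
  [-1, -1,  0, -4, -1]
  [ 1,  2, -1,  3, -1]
x^5 + 10*x^4 + 40*x^3 + 80*x^2 + 80*x + 32

Expanding det(x·I − A) (e.g. by cofactor expansion or by noting that A is similar to its Jordan form J, which has the same characteristic polynomial as A) gives
  χ_A(x) = x^5 + 10*x^4 + 40*x^3 + 80*x^2 + 80*x + 32
which factors as (x + 2)^5. The eigenvalues (with algebraic multiplicities) are λ = -2 with multiplicity 5.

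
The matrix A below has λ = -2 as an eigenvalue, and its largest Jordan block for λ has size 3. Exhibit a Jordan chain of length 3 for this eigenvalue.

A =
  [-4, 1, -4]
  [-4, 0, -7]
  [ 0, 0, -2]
A Jordan chain for λ = -2 of length 3:
v_1 = (1, 2, 0)ᵀ
v_2 = (-4, -7, 0)ᵀ
v_3 = (0, 0, 1)ᵀ

Let N = A − (-2)·I. We want v_3 with N^3 v_3 = 0 but N^2 v_3 ≠ 0; then v_{j-1} := N · v_j for j = 3, …, 2.

Pick v_3 = (0, 0, 1)ᵀ.
Then v_2 = N · v_3 = (-4, -7, 0)ᵀ.
Then v_1 = N · v_2 = (1, 2, 0)ᵀ.

Sanity check: (A − (-2)·I) v_1 = (0, 0, 0)ᵀ = 0. ✓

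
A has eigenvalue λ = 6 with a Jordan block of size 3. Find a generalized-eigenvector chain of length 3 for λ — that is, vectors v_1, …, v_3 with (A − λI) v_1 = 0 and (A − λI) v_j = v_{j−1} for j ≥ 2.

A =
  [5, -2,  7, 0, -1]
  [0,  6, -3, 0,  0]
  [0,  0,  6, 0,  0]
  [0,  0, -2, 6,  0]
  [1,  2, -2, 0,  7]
A Jordan chain for λ = 6 of length 3:
v_1 = (1, 0, 0, 0, -1)ᵀ
v_2 = (7, -3, 0, -2, -2)ᵀ
v_3 = (0, 0, 1, 0, 0)ᵀ

Let N = A − (6)·I. We want v_3 with N^3 v_3 = 0 but N^2 v_3 ≠ 0; then v_{j-1} := N · v_j for j = 3, …, 2.

Pick v_3 = (0, 0, 1, 0, 0)ᵀ.
Then v_2 = N · v_3 = (7, -3, 0, -2, -2)ᵀ.
Then v_1 = N · v_2 = (1, 0, 0, 0, -1)ᵀ.

Sanity check: (A − (6)·I) v_1 = (0, 0, 0, 0, 0)ᵀ = 0. ✓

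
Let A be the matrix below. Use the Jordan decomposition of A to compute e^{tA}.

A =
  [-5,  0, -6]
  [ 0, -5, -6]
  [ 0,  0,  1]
e^{tA} =
  [exp(-5*t), 0, -exp(t) + exp(-5*t)]
  [0, exp(-5*t), -exp(t) + exp(-5*t)]
  [0, 0, exp(t)]

Strategy: write A = P · J · P⁻¹ where J is a Jordan canonical form, so e^{tA} = P · e^{tJ} · P⁻¹, and e^{tJ} can be computed block-by-block.

A has Jordan form
J =
  [-5,  0, 0]
  [ 0, -5, 0]
  [ 0,  0, 1]
(up to reordering of blocks).

Per-block formulas:
  For a 1×1 block at λ = -5: exp(t · [-5]) = [e^(-5t)].
  For a 1×1 block at λ = 1: exp(t · [1]) = [e^(1t)].

After assembling e^{tJ} and conjugating by P, we get:

e^{tA} =
  [exp(-5*t), 0, -exp(t) + exp(-5*t)]
  [0, exp(-5*t), -exp(t) + exp(-5*t)]
  [0, 0, exp(t)]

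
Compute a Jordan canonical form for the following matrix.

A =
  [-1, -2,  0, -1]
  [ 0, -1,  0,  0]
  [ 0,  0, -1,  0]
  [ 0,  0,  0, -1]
J_2(-1) ⊕ J_1(-1) ⊕ J_1(-1)

The characteristic polynomial is
  det(x·I − A) = x^4 + 4*x^3 + 6*x^2 + 4*x + 1 = (x + 1)^4

Eigenvalues and multiplicities (the geometric multiplicity of λ is n − rank(A − λI), which equals the number of Jordan blocks for λ):
  λ = -1: algebraic multiplicity = 4, geometric multiplicity = 3

Determining the block sizes for each eigenvalue:
  λ = -1: 3 blocks summing to 4 forces exactly one block of size 2 and the rest size 1 → block sizes [2, 1, 1]

Assembling the blocks gives a Jordan form
J =
  [-1,  1,  0,  0]
  [ 0, -1,  0,  0]
  [ 0,  0, -1,  0]
  [ 0,  0,  0, -1]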